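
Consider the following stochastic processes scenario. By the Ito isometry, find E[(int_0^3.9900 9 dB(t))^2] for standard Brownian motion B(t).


By Ito isometry: E[(int f dB)^2] = int f^2 dt
= 9^2 * 3.9900
= 81 * 3.9900 = 323.1900

323.1900


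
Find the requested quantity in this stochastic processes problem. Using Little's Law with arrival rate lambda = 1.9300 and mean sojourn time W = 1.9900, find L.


Little's Law: L = lambda * W
= 1.9300 * 1.9900
= 3.8407

3.8407


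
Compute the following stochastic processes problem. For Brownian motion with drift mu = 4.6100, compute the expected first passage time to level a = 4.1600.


Expected first passage time = a/mu
= 4.1600/4.6100
= 0.9024

0.9024


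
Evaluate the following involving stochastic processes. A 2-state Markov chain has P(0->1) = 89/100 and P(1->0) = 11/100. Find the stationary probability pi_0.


Stationary distribution: pi_0 = p10/(p01+p10), pi_1 = p01/(p01+p10)
p01 = 0.8900, p10 = 0.1100
pi_0 = 0.1100

0.1100


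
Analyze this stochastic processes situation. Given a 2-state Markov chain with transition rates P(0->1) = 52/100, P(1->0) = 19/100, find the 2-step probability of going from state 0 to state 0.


Computing P^2 by matrix multiplication.
P = [[0.4800, 0.5200], [0.1900, 0.8100]]
After raising P to the power 2:
P^2(0,0) = 0.3292

0.3292


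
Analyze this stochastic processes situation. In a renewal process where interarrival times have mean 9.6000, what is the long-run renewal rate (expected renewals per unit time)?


Long-run renewal rate = 1/E(X)
= 1/9.6000
= 0.1042

0.1042


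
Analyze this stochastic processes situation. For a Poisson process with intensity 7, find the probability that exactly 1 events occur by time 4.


P(N(t)=k) = (lambda*t)^k * exp(-lambda*t) / k!
lambda*t = 28
= 28^1 * exp(-28) / 1!
= 28 * 6.9144e-13 / 1
= 1.9360e-11

1.9360e-11


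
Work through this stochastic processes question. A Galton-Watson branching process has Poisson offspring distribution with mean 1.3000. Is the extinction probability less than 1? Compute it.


Since mu = 1.3000 > 1, extinction prob q < 1.
Solve s = exp(mu*(s-1)) iteratively.
q = 0.5770

0.5770


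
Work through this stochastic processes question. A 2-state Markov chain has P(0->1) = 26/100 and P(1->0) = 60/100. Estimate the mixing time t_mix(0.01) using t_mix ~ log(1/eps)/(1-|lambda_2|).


lambda_2 = |1 - p01 - p10| = |1 - 0.2600 - 0.6000| = 0.1400
t_mix ~ log(1/eps)/(1 - |lambda_2|)
= log(100)/(1 - 0.1400) = 4.6052/0.8600
= 5.3548

5.3548


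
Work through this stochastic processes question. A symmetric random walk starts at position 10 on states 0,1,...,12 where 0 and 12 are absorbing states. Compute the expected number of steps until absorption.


For symmetric RW on 0,...,N with absorbing barriers, E(i) = i*(N-i)
E(10) = 10 * 2 = 20

20


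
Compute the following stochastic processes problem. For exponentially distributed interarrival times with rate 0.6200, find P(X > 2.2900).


P(X > t) = exp(-lambda * t)
= exp(-0.6200 * 2.2900)
= exp(-1.4198) = 0.2418

0.2418


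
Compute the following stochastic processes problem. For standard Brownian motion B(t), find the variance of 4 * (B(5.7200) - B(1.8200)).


Var(alpha*(B(t)-B(s))) = alpha^2 * (t-s)
= 4^2 * (5.7200 - 1.8200)
= 16 * 3.9000
= 62.4000

62.4000


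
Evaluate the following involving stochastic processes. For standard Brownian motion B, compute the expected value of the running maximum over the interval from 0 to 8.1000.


E(max B(s)) = sqrt(2t/pi)
= sqrt(2*8.1000/pi)
= sqrt(5.1566)
= 2.2708

2.2708


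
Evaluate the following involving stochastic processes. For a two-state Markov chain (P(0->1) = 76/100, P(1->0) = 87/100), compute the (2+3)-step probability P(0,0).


P^5 = P^2 * P^3
Computing via matrix multiplication of the transition matrix.
Entry (0,0) of P^5 = 0.4875

0.4875


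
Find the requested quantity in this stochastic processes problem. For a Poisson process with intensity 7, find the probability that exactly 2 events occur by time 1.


P(N(t)=k) = (lambda*t)^k * exp(-lambda*t) / k!
lambda*t = 7
= 7^2 * exp(-7) / 2!
= 49 * 9.1188e-04 / 2
= 0.0223

0.0223


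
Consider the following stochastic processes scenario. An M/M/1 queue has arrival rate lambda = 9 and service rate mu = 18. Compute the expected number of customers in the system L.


rho = 9/18 = 0.5000
L = rho/(1-rho)
= 0.5000/0.5000
= 1.0000

1.0000


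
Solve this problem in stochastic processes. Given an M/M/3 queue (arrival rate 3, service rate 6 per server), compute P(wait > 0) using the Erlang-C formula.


a = lambda/mu = 0.5000
rho = a/c = 0.1667
Erlang-C formula applied:
C(c,a) = 0.0152

0.0152


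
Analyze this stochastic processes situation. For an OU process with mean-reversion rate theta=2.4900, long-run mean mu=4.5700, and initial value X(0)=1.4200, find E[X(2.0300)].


E[X(t)] = mu + (X(0) - mu)*exp(-theta*t)
= 4.5700 + (1.4200 - 4.5700)*exp(-2.4900*2.0300)
= 4.5700 + -3.1500 * 0.0064
= 4.5499

4.5499


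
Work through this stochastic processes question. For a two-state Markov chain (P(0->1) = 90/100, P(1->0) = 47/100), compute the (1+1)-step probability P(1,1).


P^2 = P^1 * P^1
Computing via matrix multiplication of the transition matrix.
Entry (1,1) of P^2 = 0.7039

0.7039


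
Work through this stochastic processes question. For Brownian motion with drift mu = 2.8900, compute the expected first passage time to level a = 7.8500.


Expected first passage time = a/mu
= 7.8500/2.8900
= 2.7163

2.7163


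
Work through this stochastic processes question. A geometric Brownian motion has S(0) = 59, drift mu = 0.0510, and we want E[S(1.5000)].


E[S(t)] = S(0) * exp(mu * t)
= 59 * exp(0.0510 * 1.5000)
= 59 * 1.0795
= 63.6906

63.6906


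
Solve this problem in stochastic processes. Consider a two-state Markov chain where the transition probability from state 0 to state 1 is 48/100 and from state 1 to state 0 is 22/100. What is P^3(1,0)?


Computing P^3 by matrix multiplication.
P = [[0.5200, 0.4800], [0.2200, 0.7800]]
After raising P to the power 3:
P^3(1,0) = 0.3058

0.3058


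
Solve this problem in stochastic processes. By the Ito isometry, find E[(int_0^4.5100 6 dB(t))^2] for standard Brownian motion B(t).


By Ito isometry: E[(int f dB)^2] = int f^2 dt
= 6^2 * 4.5100
= 36 * 4.5100 = 162.3600

162.3600


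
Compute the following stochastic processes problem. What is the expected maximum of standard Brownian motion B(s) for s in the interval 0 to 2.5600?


E(max B(s)) = sqrt(2t/pi)
= sqrt(2*2.5600/pi)
= sqrt(1.6297)
= 1.2766

1.2766


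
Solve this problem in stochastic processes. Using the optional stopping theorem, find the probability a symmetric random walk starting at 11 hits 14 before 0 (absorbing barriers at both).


By optional stopping theorem: E(M at tau) = M(0) = 11
P(hit 14)*14 + P(hit 0)*0 = 11
P(hit 14) = (11 - 0)/(14 - 0) = 11/14 = 0.7857

0.7857


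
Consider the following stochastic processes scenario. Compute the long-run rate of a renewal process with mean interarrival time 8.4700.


Long-run renewal rate = 1/E(X)
= 1/8.4700
= 0.1181

0.1181


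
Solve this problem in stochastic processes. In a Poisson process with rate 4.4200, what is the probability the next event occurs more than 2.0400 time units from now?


P(X > t) = exp(-lambda * t)
= exp(-4.4200 * 2.0400)
= exp(-9.0168) = 1.2135e-04

1.2135e-04


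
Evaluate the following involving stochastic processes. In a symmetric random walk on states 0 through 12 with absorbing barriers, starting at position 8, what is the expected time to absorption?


For symmetric RW on 0,...,N with absorbing barriers, E(i) = i*(N-i)
E(8) = 8 * 4 = 32

32


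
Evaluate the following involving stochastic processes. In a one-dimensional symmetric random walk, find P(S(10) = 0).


P(S(10) = 0) = C(10,5) / 4^5
= 252 / 1024
= 0.2461

0.2461


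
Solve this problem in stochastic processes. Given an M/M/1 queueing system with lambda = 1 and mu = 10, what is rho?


rho = lambda/mu
= 1/10
= 0.1000

0.1000


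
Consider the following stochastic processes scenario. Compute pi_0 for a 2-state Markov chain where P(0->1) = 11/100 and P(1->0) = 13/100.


Stationary distribution: pi_0 = p10/(p01+p10), pi_1 = p01/(p01+p10)
p01 = 0.1100, p10 = 0.1300
pi_0 = 0.5417

0.5417


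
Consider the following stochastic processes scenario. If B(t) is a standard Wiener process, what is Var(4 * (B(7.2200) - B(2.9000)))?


Var(alpha*(B(t)-B(s))) = alpha^2 * (t-s)
= 4^2 * (7.2200 - 2.9000)
= 16 * 4.3200
= 69.1200

69.1200


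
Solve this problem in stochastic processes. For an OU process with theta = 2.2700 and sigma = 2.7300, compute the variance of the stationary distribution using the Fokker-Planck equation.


Stationary variance = sigma^2 / (2*theta)
= 2.7300^2 / (2*2.2700)
= 7.4529 / 4.5400
= 1.6416

1.6416


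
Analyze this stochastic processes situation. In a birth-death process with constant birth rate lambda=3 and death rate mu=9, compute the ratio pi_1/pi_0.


For birth-death process, pi_n/pi_0 = (lambda/mu)^n
= (3/9)^1
= 0.3333

0.3333


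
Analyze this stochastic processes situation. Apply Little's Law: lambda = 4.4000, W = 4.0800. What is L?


Little's Law: L = lambda * W
= 4.4000 * 4.0800
= 17.9520

17.9520


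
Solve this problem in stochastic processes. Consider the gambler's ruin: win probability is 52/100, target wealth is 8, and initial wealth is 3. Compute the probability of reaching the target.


Gambler's ruin formula:
r = q/p = 0.4800/0.5200 = 0.9231
P(win) = (1 - r^i)/(1 - r^N)
= (1 - 0.9231^3)/(1 - 0.9231^8)
= 0.4514

0.4514


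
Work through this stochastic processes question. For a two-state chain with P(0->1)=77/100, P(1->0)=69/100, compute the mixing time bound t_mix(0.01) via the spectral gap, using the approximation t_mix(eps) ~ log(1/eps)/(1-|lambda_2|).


lambda_2 = |1 - p01 - p10| = |1 - 0.7700 - 0.6900| = 0.4600
t_mix ~ log(1/eps)/(1 - |lambda_2|)
= log(100)/(1 - 0.4600) = 4.6052/0.5400
= 8.5281

8.5281


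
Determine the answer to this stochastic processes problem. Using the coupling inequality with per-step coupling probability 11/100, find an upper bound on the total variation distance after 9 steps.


TV distance bound <= (1-delta)^n
= (1 - 0.1100)^9
= 0.8900^9
= 0.3504

0.3504


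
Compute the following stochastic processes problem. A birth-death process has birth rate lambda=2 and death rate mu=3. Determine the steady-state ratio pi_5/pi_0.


For birth-death process, pi_n/pi_0 = (lambda/mu)^n
= (2/3)^5
= 0.1317

0.1317


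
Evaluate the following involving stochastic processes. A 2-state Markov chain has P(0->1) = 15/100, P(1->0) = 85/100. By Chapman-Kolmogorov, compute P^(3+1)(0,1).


P^4 = P^3 * P^1
Computing via matrix multiplication of the transition matrix.
Entry (0,1) of P^4 = 0.1500

0.1500


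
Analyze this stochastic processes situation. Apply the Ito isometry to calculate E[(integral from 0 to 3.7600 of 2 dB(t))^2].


By Ito isometry: E[(int f dB)^2] = int f^2 dt
= 2^2 * 3.7600
= 4 * 3.7600 = 15.0400

15.0400


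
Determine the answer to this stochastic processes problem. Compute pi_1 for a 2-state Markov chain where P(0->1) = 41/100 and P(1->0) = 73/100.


Stationary distribution: pi_0 = p10/(p01+p10), pi_1 = p01/(p01+p10)
p01 = 0.4100, p10 = 0.7300
pi_1 = 0.3596

0.3596


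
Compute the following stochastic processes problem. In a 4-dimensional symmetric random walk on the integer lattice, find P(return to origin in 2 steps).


P(return in 2 steps) = P(reverse first step) = 1/(2d)
= 1/8
= 0.1250

0.1250


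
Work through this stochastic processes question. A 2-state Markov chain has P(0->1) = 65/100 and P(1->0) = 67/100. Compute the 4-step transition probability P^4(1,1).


Computing P^4 by matrix multiplication.
P = [[0.3500, 0.6500], [0.6700, 0.3300]]
After raising P to the power 4:
P^4(1,1) = 0.4977

0.4977


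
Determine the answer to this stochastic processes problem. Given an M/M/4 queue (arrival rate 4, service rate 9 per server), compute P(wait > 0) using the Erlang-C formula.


a = lambda/mu = 0.4444
rho = a/c = 0.1111
Erlang-C formula applied:
C(c,a) = 0.0012

0.0012


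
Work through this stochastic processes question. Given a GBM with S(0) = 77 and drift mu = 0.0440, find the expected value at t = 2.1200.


E[S(t)] = S(0) * exp(mu * t)
= 77 * exp(0.0440 * 2.1200)
= 77 * 1.0978
= 84.5282

84.5282


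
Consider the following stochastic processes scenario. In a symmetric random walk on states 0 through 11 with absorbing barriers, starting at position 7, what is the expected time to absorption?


For symmetric RW on 0,...,N with absorbing barriers, E(i) = i*(N-i)
E(7) = 7 * 4 = 28

28


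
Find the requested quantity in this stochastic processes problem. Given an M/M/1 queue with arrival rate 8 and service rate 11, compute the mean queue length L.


rho = 8/11 = 0.7273
L = rho/(1-rho)
= 0.7273/0.2727
= 2.6667

2.6667


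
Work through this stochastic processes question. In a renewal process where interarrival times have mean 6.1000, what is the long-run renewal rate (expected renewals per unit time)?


Long-run renewal rate = 1/E(X)
= 1/6.1000
= 0.1639

0.1639


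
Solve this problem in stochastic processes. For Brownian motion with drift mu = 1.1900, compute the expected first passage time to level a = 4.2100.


Expected first passage time = a/mu
= 4.2100/1.1900
= 3.5378

3.5378


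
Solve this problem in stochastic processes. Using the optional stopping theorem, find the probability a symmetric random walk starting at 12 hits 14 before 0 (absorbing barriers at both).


By optional stopping theorem: E(M at tau) = M(0) = 12
P(hit 14)*14 + P(hit 0)*0 = 12
P(hit 14) = (12 - 0)/(14 - 0) = 6/7 = 0.8571

0.8571


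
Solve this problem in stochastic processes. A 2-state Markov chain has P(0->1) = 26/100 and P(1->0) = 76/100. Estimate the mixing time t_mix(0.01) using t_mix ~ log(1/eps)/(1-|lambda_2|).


lambda_2 = |1 - p01 - p10| = |1 - 0.2600 - 0.7600| = 0.0200
t_mix ~ log(1/eps)/(1 - |lambda_2|)
= log(100)/(1 - 0.0200) = 4.6052/0.9800
= 4.6992

4.6992


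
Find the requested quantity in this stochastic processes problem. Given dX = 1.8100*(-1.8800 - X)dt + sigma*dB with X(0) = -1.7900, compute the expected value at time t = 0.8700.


E[X(t)] = mu + (X(0) - mu)*exp(-theta*t)
= -1.8800 + (-1.7900 - -1.8800)*exp(-1.8100*0.8700)
= -1.8800 + 0.0900 * 0.2071
= -1.8614

-1.8614


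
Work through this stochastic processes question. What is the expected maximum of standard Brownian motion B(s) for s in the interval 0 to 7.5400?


E(max B(s)) = sqrt(2t/pi)
= sqrt(2*7.5400/pi)
= sqrt(4.8001)
= 2.1909

2.1909


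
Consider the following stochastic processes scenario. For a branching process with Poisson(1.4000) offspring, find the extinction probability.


Since mu = 1.4000 > 1, extinction prob q < 1.
Solve s = exp(mu*(s-1)) iteratively.
q = 0.4890

0.4890


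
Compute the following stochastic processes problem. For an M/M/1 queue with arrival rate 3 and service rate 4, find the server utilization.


rho = lambda/mu
= 3/4
= 0.7500

0.7500


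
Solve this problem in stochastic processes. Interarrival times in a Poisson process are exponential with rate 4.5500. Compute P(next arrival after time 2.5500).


P(X > t) = exp(-lambda * t)
= exp(-4.5500 * 2.5500)
= exp(-11.6025) = 9.1432e-06

9.1432e-06


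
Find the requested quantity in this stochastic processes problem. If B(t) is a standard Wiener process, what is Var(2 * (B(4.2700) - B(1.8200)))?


Var(alpha*(B(t)-B(s))) = alpha^2 * (t-s)
= 2^2 * (4.2700 - 1.8200)
= 4 * 2.4500
= 9.8000

9.8000


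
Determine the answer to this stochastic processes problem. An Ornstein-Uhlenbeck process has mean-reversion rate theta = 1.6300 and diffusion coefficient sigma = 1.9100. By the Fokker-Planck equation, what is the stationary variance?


Stationary variance = sigma^2 / (2*theta)
= 1.9100^2 / (2*1.6300)
= 3.6481 / 3.2600
= 1.1190

1.1190


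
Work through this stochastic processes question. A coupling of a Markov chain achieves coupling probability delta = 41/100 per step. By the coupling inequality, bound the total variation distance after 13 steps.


TV distance bound <= (1-delta)^n
= (1 - 0.4100)^13
= 0.5900^13
= 0.0010

0.0010


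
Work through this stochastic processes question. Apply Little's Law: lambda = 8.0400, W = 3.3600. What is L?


Little's Law: L = lambda * W
= 8.0400 * 3.3600
= 27.0144

27.0144


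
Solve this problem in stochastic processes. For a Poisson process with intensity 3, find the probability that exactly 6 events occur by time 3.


P(N(t)=k) = (lambda*t)^k * exp(-lambda*t) / k!
lambda*t = 9
= 9^6 * exp(-9) / 6!
= 531441 * 1.2341e-04 / 720
= 0.0911

0.0911


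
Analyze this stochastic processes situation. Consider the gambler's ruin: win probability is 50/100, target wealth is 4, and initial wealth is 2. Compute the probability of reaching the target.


p = 1/2: P(win) = i/N = 2/4
= 0.5000

0.5000


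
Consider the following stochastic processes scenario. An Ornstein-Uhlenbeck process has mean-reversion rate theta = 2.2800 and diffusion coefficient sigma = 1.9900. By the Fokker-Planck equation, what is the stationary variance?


Stationary variance = sigma^2 / (2*theta)
= 1.9900^2 / (2*2.2800)
= 3.9601 / 4.5600
= 0.8684

0.8684


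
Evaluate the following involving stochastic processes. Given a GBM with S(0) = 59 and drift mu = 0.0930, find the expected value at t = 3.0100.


E[S(t)] = S(0) * exp(mu * t)
= 59 * exp(0.0930 * 3.0100)
= 59 * 1.3230
= 78.0592

78.0592


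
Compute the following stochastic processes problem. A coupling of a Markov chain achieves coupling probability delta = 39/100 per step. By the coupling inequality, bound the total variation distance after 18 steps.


TV distance bound <= (1-delta)^n
= (1 - 0.3900)^18
= 0.6100^18
= 1.3675e-04

1.3675e-04


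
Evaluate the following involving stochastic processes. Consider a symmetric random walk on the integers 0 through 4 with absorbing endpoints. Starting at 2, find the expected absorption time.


For symmetric RW on 0,...,N with absorbing barriers, E(i) = i*(N-i)
E(2) = 2 * 2 = 4

4


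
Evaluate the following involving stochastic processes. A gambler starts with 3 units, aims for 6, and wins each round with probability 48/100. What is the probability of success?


Gambler's ruin formula:
r = q/p = 0.5200/0.4800 = 1.0833
P(win) = (1 - r^i)/(1 - r^N)
= (1 - 1.0833^3)/(1 - 1.0833^6)
= 0.4403

0.4403


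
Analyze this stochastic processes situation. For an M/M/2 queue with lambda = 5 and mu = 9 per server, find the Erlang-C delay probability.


a = lambda/mu = 0.5556
rho = a/c = 0.2778
Erlang-C formula applied:
C(c,a) = 0.1208

0.1208


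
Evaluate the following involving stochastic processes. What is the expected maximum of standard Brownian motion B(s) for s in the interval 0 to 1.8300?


E(max B(s)) = sqrt(2t/pi)
= sqrt(2*1.8300/pi)
= sqrt(1.1650)
= 1.0794

1.0794


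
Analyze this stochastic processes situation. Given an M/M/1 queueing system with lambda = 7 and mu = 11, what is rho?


rho = lambda/mu
= 7/11
= 0.6364

0.6364


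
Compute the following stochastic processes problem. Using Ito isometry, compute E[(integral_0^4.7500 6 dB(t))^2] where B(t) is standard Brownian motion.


By Ito isometry: E[(int f dB)^2] = int f^2 dt
= 6^2 * 4.7500
= 36 * 4.7500 = 171.0000

171.0000


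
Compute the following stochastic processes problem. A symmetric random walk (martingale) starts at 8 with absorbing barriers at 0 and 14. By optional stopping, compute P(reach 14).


By optional stopping theorem: E(M at tau) = M(0) = 8
P(hit 14)*14 + P(hit 0)*0 = 8
P(hit 14) = (8 - 0)/(14 - 0) = 4/7 = 0.5714

0.5714


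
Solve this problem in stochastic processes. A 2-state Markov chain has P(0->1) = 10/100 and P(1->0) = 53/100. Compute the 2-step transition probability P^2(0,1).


Computing P^2 by matrix multiplication.
P = [[0.9000, 0.1000], [0.5300, 0.4700]]
After raising P to the power 2:
P^2(0,1) = 0.1370

0.1370


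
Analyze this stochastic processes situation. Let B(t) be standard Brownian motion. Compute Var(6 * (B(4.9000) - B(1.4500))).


Var(alpha*(B(t)-B(s))) = alpha^2 * (t-s)
= 6^2 * (4.9000 - 1.4500)
= 36 * 3.4500
= 124.2000

124.2000


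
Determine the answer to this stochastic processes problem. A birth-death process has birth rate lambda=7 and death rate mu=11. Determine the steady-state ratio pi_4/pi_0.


For birth-death process, pi_n/pi_0 = (lambda/mu)^n
= (7/11)^4
= 0.1640

0.1640


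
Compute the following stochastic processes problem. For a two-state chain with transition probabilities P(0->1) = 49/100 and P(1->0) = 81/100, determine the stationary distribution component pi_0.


Stationary distribution: pi_0 = p10/(p01+p10), pi_1 = p01/(p01+p10)
p01 = 0.4900, p10 = 0.8100
pi_0 = 0.6231

0.6231


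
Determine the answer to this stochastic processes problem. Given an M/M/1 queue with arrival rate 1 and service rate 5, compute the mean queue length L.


rho = 1/5 = 0.2000
L = rho/(1-rho)
= 0.2000/0.8000
= 0.2500

0.2500


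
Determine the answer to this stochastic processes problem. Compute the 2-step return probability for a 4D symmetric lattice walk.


P(return in 2 steps) = P(reverse first step) = 1/(2d)
= 1/8
= 0.1250

0.1250


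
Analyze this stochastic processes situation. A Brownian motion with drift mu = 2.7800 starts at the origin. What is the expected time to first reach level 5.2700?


Expected first passage time = a/mu
= 5.2700/2.7800
= 1.8957

1.8957


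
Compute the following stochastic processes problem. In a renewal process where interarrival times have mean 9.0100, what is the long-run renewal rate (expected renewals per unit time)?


Long-run renewal rate = 1/E(X)
= 1/9.0100
= 0.1110

0.1110


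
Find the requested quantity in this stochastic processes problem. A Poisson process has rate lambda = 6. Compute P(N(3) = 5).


P(N(t)=k) = (lambda*t)^k * exp(-lambda*t) / k!
lambda*t = 18
= 18^5 * exp(-18) / 5!
= 1889568 * 1.5230e-08 / 120
= 2.3982e-04

2.3982e-04


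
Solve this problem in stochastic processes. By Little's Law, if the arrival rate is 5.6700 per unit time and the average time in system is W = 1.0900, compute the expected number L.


Little's Law: L = lambda * W
= 5.6700 * 1.0900
= 6.1803

6.1803


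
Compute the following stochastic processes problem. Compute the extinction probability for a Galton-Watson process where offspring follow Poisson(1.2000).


Since mu = 1.2000 > 1, extinction prob q < 1.
Solve s = exp(mu*(s-1)) iteratively.
q = 0.6863

0.6863


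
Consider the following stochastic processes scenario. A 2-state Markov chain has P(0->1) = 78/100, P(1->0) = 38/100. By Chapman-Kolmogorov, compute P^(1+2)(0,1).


P^3 = P^1 * P^2
Computing via matrix multiplication of the transition matrix.
Entry (0,1) of P^3 = 0.6752

0.6752


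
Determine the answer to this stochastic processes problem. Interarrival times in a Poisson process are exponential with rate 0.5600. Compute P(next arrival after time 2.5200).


P(X > t) = exp(-lambda * t)
= exp(-0.5600 * 2.5200)
= exp(-1.4112) = 0.2439

0.2439


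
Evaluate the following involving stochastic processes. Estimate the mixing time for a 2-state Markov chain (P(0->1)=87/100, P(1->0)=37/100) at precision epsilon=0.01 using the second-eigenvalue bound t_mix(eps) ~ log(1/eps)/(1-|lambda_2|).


lambda_2 = |1 - p01 - p10| = |1 - 0.8700 - 0.3700| = 0.2400
t_mix ~ log(1/eps)/(1 - |lambda_2|)
= log(100)/(1 - 0.2400) = 4.6052/0.7600
= 6.0594

6.0594


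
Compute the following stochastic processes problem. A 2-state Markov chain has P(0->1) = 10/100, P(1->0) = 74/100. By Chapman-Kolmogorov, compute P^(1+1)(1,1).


P^2 = P^1 * P^1
Computing via matrix multiplication of the transition matrix.
Entry (1,1) of P^2 = 0.1416

0.1416


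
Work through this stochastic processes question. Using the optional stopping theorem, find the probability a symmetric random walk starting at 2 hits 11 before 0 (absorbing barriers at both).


By optional stopping theorem: E(M at tau) = M(0) = 2
P(hit 11)*11 + P(hit 0)*0 = 2
P(hit 11) = (2 - 0)/(11 - 0) = 2/11 = 0.1818

0.1818


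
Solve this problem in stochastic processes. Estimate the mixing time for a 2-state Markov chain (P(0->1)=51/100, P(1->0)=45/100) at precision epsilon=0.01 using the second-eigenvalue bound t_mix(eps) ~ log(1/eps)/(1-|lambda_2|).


lambda_2 = |1 - p01 - p10| = |1 - 0.5100 - 0.4500| = 0.0400
t_mix ~ log(1/eps)/(1 - |lambda_2|)
= log(100)/(1 - 0.0400) = 4.6052/0.9600
= 4.7971

4.7971


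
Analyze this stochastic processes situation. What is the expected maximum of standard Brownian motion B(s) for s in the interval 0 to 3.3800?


E(max B(s)) = sqrt(2t/pi)
= sqrt(2*3.3800/pi)
= sqrt(2.1518)
= 1.4669

1.4669


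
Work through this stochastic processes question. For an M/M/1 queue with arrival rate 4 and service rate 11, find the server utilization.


rho = lambda/mu
= 4/11
= 0.3636

0.3636


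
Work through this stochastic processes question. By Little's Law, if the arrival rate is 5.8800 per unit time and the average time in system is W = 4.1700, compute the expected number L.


Little's Law: L = lambda * W
= 5.8800 * 4.1700
= 24.5196

24.5196


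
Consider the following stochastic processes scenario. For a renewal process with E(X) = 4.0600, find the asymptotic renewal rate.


Long-run renewal rate = 1/E(X)
= 1/4.0600
= 0.2463

0.2463


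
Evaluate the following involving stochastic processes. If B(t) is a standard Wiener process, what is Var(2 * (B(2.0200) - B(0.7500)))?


Var(alpha*(B(t)-B(s))) = alpha^2 * (t-s)
= 2^2 * (2.0200 - 0.7500)
= 4 * 1.2700
= 5.0800

5.0800


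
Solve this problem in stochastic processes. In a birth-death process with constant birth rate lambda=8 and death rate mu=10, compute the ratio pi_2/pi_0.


For birth-death process, pi_n/pi_0 = (lambda/mu)^n
= (8/10)^2
= 0.6400

0.6400


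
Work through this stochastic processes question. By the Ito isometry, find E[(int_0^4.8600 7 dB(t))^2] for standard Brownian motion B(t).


By Ito isometry: E[(int f dB)^2] = int f^2 dt
= 7^2 * 4.8600
= 49 * 4.8600 = 238.1400

238.1400


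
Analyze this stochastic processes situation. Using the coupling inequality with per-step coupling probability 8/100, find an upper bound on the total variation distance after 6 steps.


TV distance bound <= (1-delta)^n
= (1 - 0.0800)^6
= 0.9200^6
= 0.6064

0.6064


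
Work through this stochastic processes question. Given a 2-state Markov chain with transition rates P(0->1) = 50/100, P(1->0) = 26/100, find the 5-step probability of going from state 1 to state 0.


Computing P^5 by matrix multiplication.
P = [[0.5000, 0.5000], [0.2600, 0.7400]]
After raising P to the power 5:
P^5(1,0) = 0.3418

0.3418


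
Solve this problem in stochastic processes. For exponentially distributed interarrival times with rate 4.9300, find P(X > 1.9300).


P(X > t) = exp(-lambda * t)
= exp(-4.9300 * 1.9300)
= exp(-9.5149) = 7.3745e-05

7.3745e-05


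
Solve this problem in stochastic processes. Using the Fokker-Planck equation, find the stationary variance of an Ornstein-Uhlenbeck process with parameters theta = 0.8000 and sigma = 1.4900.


Stationary variance = sigma^2 / (2*theta)
= 1.4900^2 / (2*0.8000)
= 2.2201 / 1.6000
= 1.3876

1.3876


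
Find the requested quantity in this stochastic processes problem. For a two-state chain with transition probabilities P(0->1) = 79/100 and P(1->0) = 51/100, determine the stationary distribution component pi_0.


Stationary distribution: pi_0 = p10/(p01+p10), pi_1 = p01/(p01+p10)
p01 = 0.7900, p10 = 0.5100
pi_0 = 0.3923

0.3923


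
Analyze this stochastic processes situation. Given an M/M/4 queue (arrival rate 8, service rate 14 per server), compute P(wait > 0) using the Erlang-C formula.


a = lambda/mu = 0.5714
rho = a/c = 0.1429
Erlang-C formula applied:
C(c,a) = 0.0029

0.0029


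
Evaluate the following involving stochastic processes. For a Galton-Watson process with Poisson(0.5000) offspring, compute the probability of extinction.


Since mu = 0.5000 <= 1, extinction probability = 1.

1.0000


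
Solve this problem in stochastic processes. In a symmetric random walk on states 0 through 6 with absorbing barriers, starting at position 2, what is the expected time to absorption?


For symmetric RW on 0,...,N with absorbing barriers, E(i) = i*(N-i)
E(2) = 2 * 4 = 8

8


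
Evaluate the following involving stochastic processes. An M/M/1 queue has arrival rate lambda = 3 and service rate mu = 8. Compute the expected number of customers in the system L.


rho = 3/8 = 0.3750
L = rho/(1-rho)
= 0.3750/0.6250
= 0.6000

0.6000


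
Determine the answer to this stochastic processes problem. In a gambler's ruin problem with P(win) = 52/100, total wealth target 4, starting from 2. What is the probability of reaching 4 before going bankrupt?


Gambler's ruin formula:
r = q/p = 0.4800/0.5200 = 0.9231
P(win) = (1 - r^i)/(1 - r^N)
= (1 - 0.9231^2)/(1 - 0.9231^4)
= 0.5399

0.5399


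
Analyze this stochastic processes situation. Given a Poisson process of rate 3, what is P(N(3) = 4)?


P(N(t)=k) = (lambda*t)^k * exp(-lambda*t) / k!
lambda*t = 9
= 9^4 * exp(-9) / 4!
= 6561 * 1.2341e-04 / 24
= 0.0337

0.0337


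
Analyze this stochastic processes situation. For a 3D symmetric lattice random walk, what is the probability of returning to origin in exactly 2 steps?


P(return in 2 steps) = P(reverse first step) = 1/(2d)
= 1/6
= 0.1667

0.1667


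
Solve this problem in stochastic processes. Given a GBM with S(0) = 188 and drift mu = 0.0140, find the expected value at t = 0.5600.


E[S(t)] = S(0) * exp(mu * t)
= 188 * exp(0.0140 * 0.5600)
= 188 * 1.0079
= 189.4797

189.4797


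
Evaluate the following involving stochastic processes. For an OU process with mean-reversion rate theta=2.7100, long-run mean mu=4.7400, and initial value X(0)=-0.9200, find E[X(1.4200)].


E[X(t)] = mu + (X(0) - mu)*exp(-theta*t)
= 4.7400 + (-0.9200 - 4.7400)*exp(-2.7100*1.4200)
= 4.7400 + -5.6600 * 0.0213
= 4.6193

4.6193


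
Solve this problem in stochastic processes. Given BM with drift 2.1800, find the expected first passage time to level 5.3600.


Expected first passage time = a/mu
= 5.3600/2.1800
= 2.4587

2.4587


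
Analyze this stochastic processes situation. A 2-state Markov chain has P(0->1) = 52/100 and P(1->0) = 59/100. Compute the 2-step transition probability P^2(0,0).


Computing P^2 by matrix multiplication.
P = [[0.4800, 0.5200], [0.5900, 0.4100]]
After raising P to the power 2:
P^2(0,0) = 0.5372

0.5372


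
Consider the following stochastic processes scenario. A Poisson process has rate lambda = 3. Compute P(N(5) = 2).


P(N(t)=k) = (lambda*t)^k * exp(-lambda*t) / k!
lambda*t = 15
= 15^2 * exp(-15) / 2!
= 225 * 3.0590e-07 / 2
= 3.4414e-05

3.4414e-05


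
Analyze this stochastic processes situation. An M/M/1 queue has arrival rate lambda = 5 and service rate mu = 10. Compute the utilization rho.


rho = lambda/mu
= 5/10
= 0.5000

0.5000


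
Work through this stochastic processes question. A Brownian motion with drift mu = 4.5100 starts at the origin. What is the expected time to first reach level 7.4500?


Expected first passage time = a/mu
= 7.4500/4.5100
= 1.6519

1.6519


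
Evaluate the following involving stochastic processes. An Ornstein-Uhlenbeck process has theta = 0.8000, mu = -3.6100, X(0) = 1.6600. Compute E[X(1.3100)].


E[X(t)] = mu + (X(0) - mu)*exp(-theta*t)
= -3.6100 + (1.6600 - -3.6100)*exp(-0.8000*1.3100)
= -3.6100 + 5.2700 * 0.3506
= -1.7621

-1.7621


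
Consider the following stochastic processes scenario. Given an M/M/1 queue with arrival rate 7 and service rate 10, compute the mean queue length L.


rho = 7/10 = 0.7000
L = rho/(1-rho)
= 0.7000/0.3000
= 2.3333

2.3333


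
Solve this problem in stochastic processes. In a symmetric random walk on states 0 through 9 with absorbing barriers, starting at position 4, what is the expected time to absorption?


For symmetric RW on 0,...,N with absorbing barriers, E(i) = i*(N-i)
E(4) = 4 * 5 = 20

20


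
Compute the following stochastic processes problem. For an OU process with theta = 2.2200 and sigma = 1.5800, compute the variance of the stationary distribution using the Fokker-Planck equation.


Stationary variance = sigma^2 / (2*theta)
= 1.5800^2 / (2*2.2200)
= 2.4964 / 4.4400
= 0.5623

0.5623


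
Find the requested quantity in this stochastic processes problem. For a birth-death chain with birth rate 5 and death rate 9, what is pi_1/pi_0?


For birth-death process, pi_n/pi_0 = (lambda/mu)^n
= (5/9)^1
= 0.5556

0.5556


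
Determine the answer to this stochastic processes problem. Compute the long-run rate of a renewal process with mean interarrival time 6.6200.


Long-run renewal rate = 1/E(X)
= 1/6.6200
= 0.1511

0.1511


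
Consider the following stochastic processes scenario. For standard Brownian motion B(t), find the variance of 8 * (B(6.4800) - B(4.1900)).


Var(alpha*(B(t)-B(s))) = alpha^2 * (t-s)
= 8^2 * (6.4800 - 4.1900)
= 64 * 2.2900
= 146.5600

146.5600


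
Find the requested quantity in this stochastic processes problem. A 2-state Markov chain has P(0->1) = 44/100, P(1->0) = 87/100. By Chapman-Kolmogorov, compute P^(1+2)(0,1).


P^3 = P^1 * P^2
Computing via matrix multiplication of the transition matrix.
Entry (0,1) of P^3 = 0.3459

0.3459


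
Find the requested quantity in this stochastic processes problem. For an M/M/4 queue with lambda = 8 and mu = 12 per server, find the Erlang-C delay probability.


a = lambda/mu = 0.6667
rho = a/c = 0.1667
Erlang-C formula applied:
C(c,a) = 0.0051

0.0051


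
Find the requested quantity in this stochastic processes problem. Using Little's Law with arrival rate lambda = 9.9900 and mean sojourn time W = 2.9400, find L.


Little's Law: L = lambda * W
= 9.9900 * 2.9400
= 29.3706

29.3706


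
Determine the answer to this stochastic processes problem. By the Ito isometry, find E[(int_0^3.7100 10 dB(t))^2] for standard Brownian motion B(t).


By Ito isometry: E[(int f dB)^2] = int f^2 dt
= 10^2 * 3.7100
= 100 * 3.7100 = 371.0000

371.0000


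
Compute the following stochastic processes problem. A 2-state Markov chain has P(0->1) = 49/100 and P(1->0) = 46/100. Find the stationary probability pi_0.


Stationary distribution: pi_0 = p10/(p01+p10), pi_1 = p01/(p01+p10)
p01 = 0.4900, p10 = 0.4600
pi_0 = 0.4842

0.4842


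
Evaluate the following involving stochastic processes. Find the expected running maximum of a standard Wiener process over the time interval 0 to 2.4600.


E(max B(s)) = sqrt(2t/pi)
= sqrt(2*2.4600/pi)
= sqrt(1.5661)
= 1.2514

1.2514


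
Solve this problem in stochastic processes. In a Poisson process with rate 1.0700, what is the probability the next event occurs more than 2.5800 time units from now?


P(X > t) = exp(-lambda * t)
= exp(-1.0700 * 2.5800)
= exp(-2.7606) = 0.0633

0.0633


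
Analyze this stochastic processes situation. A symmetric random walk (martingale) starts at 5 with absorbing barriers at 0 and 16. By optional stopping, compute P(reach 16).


By optional stopping theorem: E(M at tau) = M(0) = 5
P(hit 16)*16 + P(hit 0)*0 = 5
P(hit 16) = (5 - 0)/(16 - 0) = 5/16 = 0.3125

0.3125


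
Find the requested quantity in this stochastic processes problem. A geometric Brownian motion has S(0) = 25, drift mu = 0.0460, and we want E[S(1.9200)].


E[S(t)] = S(0) * exp(mu * t)
= 25 * exp(0.0460 * 1.9200)
= 25 * 1.0923
= 27.3084

27.3084


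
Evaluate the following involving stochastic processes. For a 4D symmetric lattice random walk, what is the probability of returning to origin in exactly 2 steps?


P(return in 2 steps) = P(reverse first step) = 1/(2d)
= 1/8
= 0.1250

0.1250


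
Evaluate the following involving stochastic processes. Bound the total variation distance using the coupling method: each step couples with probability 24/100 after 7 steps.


TV distance bound <= (1-delta)^n
= (1 - 0.2400)^7
= 0.7600^7
= 0.1465

0.1465


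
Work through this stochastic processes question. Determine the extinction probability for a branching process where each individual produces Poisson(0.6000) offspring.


Since mu = 0.6000 <= 1, extinction probability = 1.

1.0000


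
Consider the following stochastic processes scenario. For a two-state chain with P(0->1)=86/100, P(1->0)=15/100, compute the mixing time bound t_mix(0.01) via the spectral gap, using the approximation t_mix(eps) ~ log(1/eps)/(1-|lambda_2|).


lambda_2 = |1 - p01 - p10| = |1 - 0.8600 - 0.1500| = 0.0100
t_mix ~ log(1/eps)/(1 - |lambda_2|)
= log(100)/(1 - 0.0100) = 4.6052/0.9900
= 4.6517

4.6517


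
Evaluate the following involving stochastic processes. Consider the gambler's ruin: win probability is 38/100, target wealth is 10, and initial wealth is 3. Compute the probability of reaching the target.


Gambler's ruin formula:
r = q/p = 0.6200/0.3800 = 1.6316
P(win) = (1 - r^i)/(1 - r^N)
= (1 - 1.6316^3)/(1 - 1.6316^10)
= 0.0252

0.0252


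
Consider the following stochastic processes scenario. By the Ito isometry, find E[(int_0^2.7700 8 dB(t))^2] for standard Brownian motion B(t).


By Ito isometry: E[(int f dB)^2] = int f^2 dt
= 8^2 * 2.7700
= 64 * 2.7700 = 177.2800

177.2800


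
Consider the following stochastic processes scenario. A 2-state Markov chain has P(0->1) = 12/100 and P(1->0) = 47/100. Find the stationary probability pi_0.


Stationary distribution: pi_0 = p10/(p01+p10), pi_1 = p01/(p01+p10)
p01 = 0.1200, p10 = 0.4700
pi_0 = 0.7966

0.7966


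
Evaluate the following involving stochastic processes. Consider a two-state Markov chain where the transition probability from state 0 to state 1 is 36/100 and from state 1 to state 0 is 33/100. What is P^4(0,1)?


Computing P^4 by matrix multiplication.
P = [[0.6400, 0.3600], [0.3300, 0.6700]]
After raising P to the power 4:
P^4(0,1) = 0.5169

0.5169


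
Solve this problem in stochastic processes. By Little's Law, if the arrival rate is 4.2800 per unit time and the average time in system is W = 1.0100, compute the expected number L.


Little's Law: L = lambda * W
= 4.2800 * 1.0100
= 4.3228

4.3228


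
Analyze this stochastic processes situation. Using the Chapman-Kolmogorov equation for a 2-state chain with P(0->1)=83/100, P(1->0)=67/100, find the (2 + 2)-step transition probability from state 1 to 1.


P^4 = P^2 * P^2
Computing via matrix multiplication of the transition matrix.
Entry (1,1) of P^4 = 0.5813

0.5813


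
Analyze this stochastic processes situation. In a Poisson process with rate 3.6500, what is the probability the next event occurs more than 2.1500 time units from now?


P(X > t) = exp(-lambda * t)
= exp(-3.6500 * 2.1500)
= exp(-7.8475) = 3.9073e-04

3.9073e-04


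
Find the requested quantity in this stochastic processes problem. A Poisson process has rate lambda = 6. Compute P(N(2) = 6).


P(N(t)=k) = (lambda*t)^k * exp(-lambda*t) / k!
lambda*t = 12
= 12^6 * exp(-12) / 6!
= 2985984 * 6.1442e-06 / 720
= 0.0255

0.0255


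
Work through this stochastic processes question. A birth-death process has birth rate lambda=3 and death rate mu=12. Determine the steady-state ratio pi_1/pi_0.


For birth-death process, pi_n/pi_0 = (lambda/mu)^n
= (3/12)^1
= 0.2500

0.2500


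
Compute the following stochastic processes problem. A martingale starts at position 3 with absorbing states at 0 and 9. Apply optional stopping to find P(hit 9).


By optional stopping theorem: E(M at tau) = M(0) = 3
P(hit 9)*9 + P(hit 0)*0 = 3
P(hit 9) = (3 - 0)/(9 - 0) = 1/3 = 0.3333

0.3333
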